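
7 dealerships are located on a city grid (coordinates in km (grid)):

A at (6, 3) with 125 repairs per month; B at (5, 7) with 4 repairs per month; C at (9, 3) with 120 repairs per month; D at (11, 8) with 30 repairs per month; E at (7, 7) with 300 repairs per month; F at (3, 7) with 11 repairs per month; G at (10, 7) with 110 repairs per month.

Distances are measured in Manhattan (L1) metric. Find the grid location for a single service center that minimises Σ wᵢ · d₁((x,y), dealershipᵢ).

(7, 7)

Manhattan distance separates: Σwᵢ(|x−xᵢ|+|y−yᵢ|) = Σwᵢ|x−xᵢ| + Σwᵢ|y−yᵢ|, so x and y are optimised independently as 1-D weighted medians.
Total weight W = 700; half = 350.
x-coordinate, sorted with cumulative weight:
  x=3 (F, w=11) cum 11
  x=5 (B, w=4) cum 15
  x=6 (A, w=125) cum 140
  x=7 (E, w=300) cum 440  ← median
  x=9 (C, w=120) cum 560
  x=10 (G, w=110) cum 670
  x=11 (D, w=30) cum 700
⇒ x* = 7
y-coordinate, sorted with cumulative weight:
  y=3 (A, w=125) cum 125
  y=3 (C, w=120) cum 245
  y=7 (B, w=4) cum 249
  y=7 (E, w=300) cum 549  ← median
  y=7 (F, w=11) cum 560
  y=7 (G, w=110) cum 670
  y=8 (D, w=30) cum 700
⇒ y* = 7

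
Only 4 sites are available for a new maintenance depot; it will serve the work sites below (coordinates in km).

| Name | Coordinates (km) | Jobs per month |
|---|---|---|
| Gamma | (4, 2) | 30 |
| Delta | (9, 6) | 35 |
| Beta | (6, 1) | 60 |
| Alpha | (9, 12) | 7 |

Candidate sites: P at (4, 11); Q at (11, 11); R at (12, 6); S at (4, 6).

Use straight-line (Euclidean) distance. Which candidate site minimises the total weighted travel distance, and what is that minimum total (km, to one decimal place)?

Total weighted distance at each candidate:
  P (4, 11): total = 1165.1
  Q (11, 11): total = 1217.0
  R (12, 6): total = 888.9
  S (4, 6): total = 672.8
Minimum is at S with total 672.8 km.

S, total 672.8 km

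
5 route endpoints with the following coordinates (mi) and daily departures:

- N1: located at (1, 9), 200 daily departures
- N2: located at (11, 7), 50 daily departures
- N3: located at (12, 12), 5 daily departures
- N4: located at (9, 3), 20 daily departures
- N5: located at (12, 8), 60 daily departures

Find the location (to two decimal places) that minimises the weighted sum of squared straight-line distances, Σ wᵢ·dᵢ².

(5.10, 8.21)

The minimiser of Σwᵢ‖p−pᵢ‖² is the weighted centroid p* = (Σwᵢpᵢ)/(Σwᵢ).
Σwᵢ = 335.
Σwᵢxᵢ = 200·1 + 50·11 + 5·12 + 20·9 + 60·12 = 1710.
Σwᵢyᵢ = 200·9 + 50·7 + 5·12 + 20·3 + 60·8 = 2750.
x* = 1710/335 = 5.10, y* = 2750/335 = 8.21.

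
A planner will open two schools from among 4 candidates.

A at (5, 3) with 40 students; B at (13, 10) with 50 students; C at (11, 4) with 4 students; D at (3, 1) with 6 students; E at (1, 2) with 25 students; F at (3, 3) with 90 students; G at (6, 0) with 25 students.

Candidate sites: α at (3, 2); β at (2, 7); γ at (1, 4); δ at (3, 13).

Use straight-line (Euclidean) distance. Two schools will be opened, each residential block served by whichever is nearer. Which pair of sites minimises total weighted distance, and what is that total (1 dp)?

Evaluate every pair (each demand assigned to the nearer of the two):
  {α, δ}: total = 880.6
  {α, β}: total = 928.7
  {α, γ}: total = 998.9
  {γ, δ}: total = 1159.9
  {β, γ}: total = 1205.9
  {β, δ}: total = 1496.6
Best pair: {α, δ} with total 880.6.

{α, δ}, total 880.6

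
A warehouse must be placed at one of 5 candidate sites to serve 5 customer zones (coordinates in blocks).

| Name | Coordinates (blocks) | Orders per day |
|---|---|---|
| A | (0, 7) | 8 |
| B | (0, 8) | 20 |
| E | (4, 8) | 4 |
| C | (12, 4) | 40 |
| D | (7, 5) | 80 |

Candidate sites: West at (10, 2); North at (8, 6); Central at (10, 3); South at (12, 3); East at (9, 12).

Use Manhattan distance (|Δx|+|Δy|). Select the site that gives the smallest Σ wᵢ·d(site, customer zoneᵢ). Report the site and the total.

North, total 696 blocks

Total weighted distance at each candidate:
  West (10, 2): total = 1128
  North (8, 6): total = 696
  Central (10, 3): total = 976
  South (12, 3): total = 1120
  East (9, 12): total = 1568
Minimum is at North with total 696 blocks.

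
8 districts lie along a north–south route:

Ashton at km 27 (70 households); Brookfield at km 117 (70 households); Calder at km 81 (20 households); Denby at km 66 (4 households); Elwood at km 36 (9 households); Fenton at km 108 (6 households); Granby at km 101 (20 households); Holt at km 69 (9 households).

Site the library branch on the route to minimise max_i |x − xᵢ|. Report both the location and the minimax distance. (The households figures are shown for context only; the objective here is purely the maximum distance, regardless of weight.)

location 72, max distance 45

The 1-center on a line is the midpoint of the two extreme points: leftmost at 27, rightmost at 117.
Optimal location = (27 + 117)/2 = 72; maximum distance = (117 − 27)/2 = 45.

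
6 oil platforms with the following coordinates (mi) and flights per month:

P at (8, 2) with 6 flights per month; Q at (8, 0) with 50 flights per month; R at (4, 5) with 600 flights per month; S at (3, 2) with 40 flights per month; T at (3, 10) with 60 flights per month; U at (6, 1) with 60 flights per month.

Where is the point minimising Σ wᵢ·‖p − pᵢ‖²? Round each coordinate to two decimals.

The minimiser of Σwᵢ‖p−pᵢ‖² is the weighted centroid p* = (Σwᵢpᵢ)/(Σwᵢ).
Σwᵢ = 816.
Σwᵢxᵢ = 6·8 + 50·8 + 600·4 + 40·3 + 60·3 + 60·6 = 3508.
Σwᵢyᵢ = 6·2 + 50·0 + 600·5 + 40·2 + 60·10 + 60·1 = 3752.
x* = 3508/816 = 4.30, y* = 3752/816 = 4.60.

(4.30, 4.60)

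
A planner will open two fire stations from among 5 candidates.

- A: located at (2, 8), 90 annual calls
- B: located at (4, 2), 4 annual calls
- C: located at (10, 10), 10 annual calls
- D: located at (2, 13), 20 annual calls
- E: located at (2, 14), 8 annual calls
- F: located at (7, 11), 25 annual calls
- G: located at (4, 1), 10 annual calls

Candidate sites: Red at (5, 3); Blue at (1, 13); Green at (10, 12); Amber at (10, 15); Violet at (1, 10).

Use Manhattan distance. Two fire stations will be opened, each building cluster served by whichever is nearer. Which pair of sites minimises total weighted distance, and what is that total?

Evaluate every pair (each demand assigned to the nearer of the two):
  {Green, Violet}: total = 674
  {Red, Violet}: total = 693
  {Blue, Violet}: total = 735
  {Amber, Violet}: total = 779
  {Blue, Green}: total = 902
  {Red, Blue}: total = 934
  {Blue, Amber}: total = 1007
  {Red, Green}: total = 1138
  {Red, Amber}: total = 1255
  {Green, Amber}: total = 1686
Best pair: {Green, Violet} with total 674.

{Green, Violet}, total 674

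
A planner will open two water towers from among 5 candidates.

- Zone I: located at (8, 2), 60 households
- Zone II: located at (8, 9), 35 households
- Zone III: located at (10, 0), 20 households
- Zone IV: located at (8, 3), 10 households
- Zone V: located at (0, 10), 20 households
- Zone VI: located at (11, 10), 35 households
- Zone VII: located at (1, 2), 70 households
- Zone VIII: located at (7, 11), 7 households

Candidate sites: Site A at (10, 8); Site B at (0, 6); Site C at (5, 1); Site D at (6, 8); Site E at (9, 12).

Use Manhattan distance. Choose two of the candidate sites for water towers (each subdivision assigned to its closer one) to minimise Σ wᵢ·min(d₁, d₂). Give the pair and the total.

{Site A, Site C}, total 1252

Evaluate every pair (each demand assigned to the nearer of the two):
  {Site A, Site C}: total = 1252
  {Site C, Site E}: total = 1281
  {Site C, Site D}: total = 1298
  {Site A, Site B}: total = 1392
  {Site B, Site D}: total = 1598
  {Site B, Site E}: total = 1751
  {Site B, Site C}: total = 1834
  {Site A, Site D}: total = 1878
  {Site D, Site E}: total = 1986
  {Site A, Site E}: total = 2211
Best pair: {Site A, Site C} with total 1252.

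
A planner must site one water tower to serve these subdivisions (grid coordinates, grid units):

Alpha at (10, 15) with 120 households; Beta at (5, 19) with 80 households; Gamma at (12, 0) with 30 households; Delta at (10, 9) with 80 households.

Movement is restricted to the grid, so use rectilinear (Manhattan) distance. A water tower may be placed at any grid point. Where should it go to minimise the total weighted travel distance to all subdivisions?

(10, 15)

Manhattan distance separates: Σwᵢ(|x−xᵢ|+|y−yᵢ|) = Σwᵢ|x−xᵢ| + Σwᵢ|y−yᵢ|, so x and y are optimised independently as 1-D weighted medians.
Total weight W = 310; half = 155.
x-coordinate, sorted with cumulative weight:
  x=5 (Beta, w=80) cum 80
  x=10 (Alpha, w=120) cum 200  ← median
  x=10 (Delta, w=80) cum 280
  x=12 (Gamma, w=30) cum 310
⇒ x* = 10
y-coordinate, sorted with cumulative weight:
  y=0 (Gamma, w=30) cum 30
  y=9 (Delta, w=80) cum 110
  y=15 (Alpha, w=120) cum 230  ← median
  y=19 (Beta, w=80) cum 310
⇒ y* = 15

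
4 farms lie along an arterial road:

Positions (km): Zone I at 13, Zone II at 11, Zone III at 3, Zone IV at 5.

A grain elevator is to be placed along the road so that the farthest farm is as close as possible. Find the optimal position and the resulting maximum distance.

The 1-center on a line is the midpoint of the two extreme points: leftmost at 3, rightmost at 13.
Optimal location = (3 + 13)/2 = 8; maximum distance = (13 − 3)/2 = 5.

location 8, max distance 5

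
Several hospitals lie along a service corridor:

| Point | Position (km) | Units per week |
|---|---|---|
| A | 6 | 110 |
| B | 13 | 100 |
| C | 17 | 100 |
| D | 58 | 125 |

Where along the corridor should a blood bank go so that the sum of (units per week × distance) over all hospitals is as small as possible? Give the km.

For a sum of weighted absolute distances on a line, the optimum is the weighted median (not the mean). Total weight W = 435; half-weight = 217.5.
Sort by position and accumulate weight:
  km 6 (A, w=110) → cum 110
  km 13 (B, w=100) → cum 210
  km 17 (C, w=100) → cum 310  ≥ 217.5 → median here
  km 58 (D, w=125) → cum 435
Optimal location: km 17.

x = 17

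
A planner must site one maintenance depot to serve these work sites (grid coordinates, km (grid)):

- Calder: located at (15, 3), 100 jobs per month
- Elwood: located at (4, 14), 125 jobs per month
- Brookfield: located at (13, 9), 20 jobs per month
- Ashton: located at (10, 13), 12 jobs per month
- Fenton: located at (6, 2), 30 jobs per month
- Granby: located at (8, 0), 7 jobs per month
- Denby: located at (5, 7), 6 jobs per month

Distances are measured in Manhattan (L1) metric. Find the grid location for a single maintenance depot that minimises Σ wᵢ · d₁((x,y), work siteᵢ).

Manhattan distance separates: Σwᵢ(|x−xᵢ|+|y−yᵢ|) = Σwᵢ|x−xᵢ| + Σwᵢ|y−yᵢ|, so x and y are optimised independently as 1-D weighted medians.
Total weight W = 300; half = 150.
x-coordinate, sorted with cumulative weight:
  x=4 (Elwood, w=125) cum 125
  x=5 (Denby, w=6) cum 131
  x=6 (Fenton, w=30) cum 161  ← median
  x=8 (Granby, w=7) cum 168
  x=10 (Ashton, w=12) cum 180
  x=13 (Brookfield, w=20) cum 200
  x=15 (Calder, w=100) cum 300
⇒ x* = 6
y-coordinate, sorted with cumulative weight:
  y=0 (Granby, w=7) cum 7
  y=2 (Fenton, w=30) cum 37
  y=3 (Calder, w=100) cum 137
  y=7 (Denby, w=6) cum 143
  y=9 (Brookfield, w=20) cum 163  ← median
  y=13 (Ashton, w=12) cum 175
  y=14 (Elwood, w=125) cum 300
⇒ y* = 9

(6, 9)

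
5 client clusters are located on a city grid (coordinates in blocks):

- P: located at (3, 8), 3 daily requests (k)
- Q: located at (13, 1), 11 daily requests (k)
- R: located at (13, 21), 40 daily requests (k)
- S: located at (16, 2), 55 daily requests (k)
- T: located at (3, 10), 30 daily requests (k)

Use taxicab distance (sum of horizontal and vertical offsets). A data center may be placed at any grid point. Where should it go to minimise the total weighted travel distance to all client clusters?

(13, 10)

Manhattan distance separates: Σwᵢ(|x−xᵢ|+|y−yᵢ|) = Σwᵢ|x−xᵢ| + Σwᵢ|y−yᵢ|, so x and y are optimised independently as 1-D weighted medians.
Total weight W = 139; half = 69.5.
x-coordinate, sorted with cumulative weight:
  x=3 (P, w=3) cum 3
  x=3 (T, w=30) cum 33
  x=13 (Q, w=11) cum 44
  x=13 (R, w=40) cum 84  ← median
  x=16 (S, w=55) cum 139
⇒ x* = 13
y-coordinate, sorted with cumulative weight:
  y=1 (Q, w=11) cum 11
  y=2 (S, w=55) cum 66
  y=8 (P, w=3) cum 69
  y=10 (T, w=30) cum 99  ← median
  y=21 (R, w=40) cum 139
⇒ y* = 10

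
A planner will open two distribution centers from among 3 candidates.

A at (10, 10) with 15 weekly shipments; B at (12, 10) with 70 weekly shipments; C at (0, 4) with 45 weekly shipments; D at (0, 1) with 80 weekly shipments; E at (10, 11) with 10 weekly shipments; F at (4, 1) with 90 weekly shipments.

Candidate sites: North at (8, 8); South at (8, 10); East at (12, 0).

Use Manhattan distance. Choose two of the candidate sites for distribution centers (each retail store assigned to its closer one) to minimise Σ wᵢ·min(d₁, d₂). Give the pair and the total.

Evaluate every pair (each demand assigned to the nearer of the two):
  {South, East}: total = 2820
  {North, East}: total = 2920
  {North, South}: total = 3070
Best pair: {South, East} with total 2820.

{South, East}, total 2820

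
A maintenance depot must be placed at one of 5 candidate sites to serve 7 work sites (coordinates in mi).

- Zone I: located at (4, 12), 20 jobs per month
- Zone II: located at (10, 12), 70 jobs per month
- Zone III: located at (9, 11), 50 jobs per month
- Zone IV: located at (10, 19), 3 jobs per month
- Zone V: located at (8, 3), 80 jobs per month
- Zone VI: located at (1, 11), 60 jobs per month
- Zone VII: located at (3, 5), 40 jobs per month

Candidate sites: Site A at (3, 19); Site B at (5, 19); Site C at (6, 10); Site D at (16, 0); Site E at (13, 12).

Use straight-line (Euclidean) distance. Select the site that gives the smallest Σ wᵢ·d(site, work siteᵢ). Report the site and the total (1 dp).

Total weighted distance at each candidate:
  Site A (3, 19): total = 3751.2
  Site B (5, 19): total = 3610.4
  Site C (6, 10): total = 1678.9
  Site D (16, 0): total = 4347.0
  Site E (13, 12): total = 2653.4
Minimum is at Site C with total 1678.9 mi.

Site C, total 1678.9 mi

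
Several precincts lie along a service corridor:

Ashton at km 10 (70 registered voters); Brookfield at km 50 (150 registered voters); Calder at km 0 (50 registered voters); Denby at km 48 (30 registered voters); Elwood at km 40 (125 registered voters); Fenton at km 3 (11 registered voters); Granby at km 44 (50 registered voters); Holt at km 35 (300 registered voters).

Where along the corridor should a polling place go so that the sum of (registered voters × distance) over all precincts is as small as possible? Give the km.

x = 35

For a sum of weighted absolute distances on a line, the optimum is the weighted median (not the mean). Total weight W = 786; half-weight = 393.
Sort by position and accumulate weight:
  km 0 (Calder, w=50) → cum 50
  km 3 (Fenton, w=11) → cum 61
  km 10 (Ashton, w=70) → cum 131
  km 35 (Holt, w=300) → cum 431  ≥ 393 → median here
  km 40 (Elwood, w=125) → cum 556
  km 44 (Granby, w=50) → cum 606
  km 48 (Denby, w=30) → cum 636
  km 50 (Brookfield, w=150) → cum 786
Optimal location: km 35.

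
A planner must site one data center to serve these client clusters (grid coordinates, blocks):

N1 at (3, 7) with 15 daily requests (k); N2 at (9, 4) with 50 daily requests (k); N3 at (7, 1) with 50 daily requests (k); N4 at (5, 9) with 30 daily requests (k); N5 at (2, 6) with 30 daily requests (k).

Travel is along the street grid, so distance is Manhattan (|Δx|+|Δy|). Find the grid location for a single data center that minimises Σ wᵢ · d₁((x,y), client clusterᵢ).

Manhattan distance separates: Σwᵢ(|x−xᵢ|+|y−yᵢ|) = Σwᵢ|x−xᵢ| + Σwᵢ|y−yᵢ|, so x and y are optimised independently as 1-D weighted medians.
Total weight W = 175; half = 87.5.
x-coordinate, sorted with cumulative weight:
  x=2 (N5, w=30) cum 30
  x=3 (N1, w=15) cum 45
  x=5 (N4, w=30) cum 75
  x=7 (N3, w=50) cum 125  ← median
  x=9 (N2, w=50) cum 175
⇒ x* = 7
y-coordinate, sorted with cumulative weight:
  y=1 (N3, w=50) cum 50
  y=4 (N2, w=50) cum 100  ← median
  y=6 (N5, w=30) cum 130
  y=7 (N1, w=15) cum 145
  y=9 (N4, w=30) cum 175
⇒ y* = 4

(7, 4)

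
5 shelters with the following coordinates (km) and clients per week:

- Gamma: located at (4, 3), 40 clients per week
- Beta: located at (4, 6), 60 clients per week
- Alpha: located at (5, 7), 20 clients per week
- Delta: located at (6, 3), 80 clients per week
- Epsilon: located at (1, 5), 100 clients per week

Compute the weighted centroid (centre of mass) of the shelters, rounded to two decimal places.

The minimiser of Σwᵢ‖p−pᵢ‖² is the weighted centroid p* = (Σwᵢpᵢ)/(Σwᵢ).
Σwᵢ = 300.
Σwᵢxᵢ = 40·4 + 60·4 + 20·5 + 80·6 + 100·1 = 1080.
Σwᵢyᵢ = 40·3 + 60·6 + 20·7 + 80·3 + 100·5 = 1360.
x* = 1080/300 = 3.60, y* = 1360/300 = 4.53.

(3.60, 4.53)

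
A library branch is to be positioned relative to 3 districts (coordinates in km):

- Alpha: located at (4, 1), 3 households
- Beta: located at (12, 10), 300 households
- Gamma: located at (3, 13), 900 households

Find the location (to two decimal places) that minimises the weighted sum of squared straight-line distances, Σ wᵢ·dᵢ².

The minimiser of Σwᵢ‖p−pᵢ‖² is the weighted centroid p* = (Σwᵢpᵢ)/(Σwᵢ).
Σwᵢ = 1203.
Σwᵢxᵢ = 3·4 + 300·12 + 900·3 = 6312.
Σwᵢyᵢ = 3·1 + 300·10 + 900·13 = 14703.
x* = 6312/1203 = 5.25, y* = 14703/1203 = 12.22.

(5.25, 12.22)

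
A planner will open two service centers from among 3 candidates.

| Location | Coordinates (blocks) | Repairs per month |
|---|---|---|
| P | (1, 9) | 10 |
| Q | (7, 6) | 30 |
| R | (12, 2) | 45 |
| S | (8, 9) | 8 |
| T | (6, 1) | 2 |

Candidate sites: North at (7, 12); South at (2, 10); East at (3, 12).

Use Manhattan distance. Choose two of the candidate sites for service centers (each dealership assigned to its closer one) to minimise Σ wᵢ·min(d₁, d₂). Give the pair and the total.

Evaluate every pair (each demand assigned to the nearer of the two):
  {North, South}: total = 931
  {North, East}: total = 961
  {South, East}: total = 1182
Best pair: {North, South} with total 931.

{North, South}, total 931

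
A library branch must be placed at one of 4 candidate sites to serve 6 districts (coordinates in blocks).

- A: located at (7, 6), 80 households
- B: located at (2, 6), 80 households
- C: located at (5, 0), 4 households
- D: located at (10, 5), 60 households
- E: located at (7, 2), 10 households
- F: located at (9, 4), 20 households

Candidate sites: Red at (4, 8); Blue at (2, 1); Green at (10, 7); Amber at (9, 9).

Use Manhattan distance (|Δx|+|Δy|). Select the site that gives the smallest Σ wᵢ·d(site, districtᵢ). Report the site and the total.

Green, total 1368 blocks

Total weighted distance at each candidate:
  Red (4, 8): total = 1566
  Blue (2, 1): total = 2196
  Green (10, 7): total = 1368
  Amber (9, 9): total = 1742
Minimum is at Green with total 1368 blocks.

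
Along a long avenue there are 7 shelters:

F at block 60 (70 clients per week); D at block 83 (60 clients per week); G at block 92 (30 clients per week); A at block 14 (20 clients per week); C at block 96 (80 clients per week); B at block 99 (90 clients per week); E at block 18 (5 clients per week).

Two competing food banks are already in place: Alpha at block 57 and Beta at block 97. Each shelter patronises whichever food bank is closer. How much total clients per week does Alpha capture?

The indifferent point is the midpoint (57+97)/2 = 77; shelters left of it (closer to Alpha at 57) go to Alpha, those right go to Beta.
  A at 14 (w=20) → Alpha
  E at 18 (w=5) → Alpha
  F at 60 (w=70) → Alpha
  D at 83 (w=60) → Beta
  G at 92 (w=30) → Beta
  C at 96 (w=80) → Beta
  B at 99 (w=90) → Beta
Alpha captures 95; Beta captures 260.

95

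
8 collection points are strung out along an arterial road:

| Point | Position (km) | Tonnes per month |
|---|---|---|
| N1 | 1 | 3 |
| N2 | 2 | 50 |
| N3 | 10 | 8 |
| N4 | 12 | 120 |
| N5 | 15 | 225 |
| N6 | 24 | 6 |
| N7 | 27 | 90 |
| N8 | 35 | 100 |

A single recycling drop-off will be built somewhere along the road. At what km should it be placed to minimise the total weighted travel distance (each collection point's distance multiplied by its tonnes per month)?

x = 15

For a sum of weighted absolute distances on a line, the optimum is the weighted median (not the mean). Total weight W = 602; half-weight = 301.
Sort by position and accumulate weight:
  km 1 (N1, w=3) → cum 3
  km 2 (N2, w=50) → cum 53
  km 10 (N3, w=8) → cum 61
  km 12 (N4, w=120) → cum 181
  km 15 (N5, w=225) → cum 406  ≥ 301 → median here
  km 24 (N6, w=6) → cum 412
  km 27 (N7, w=90) → cum 502
  km 35 (N8, w=100) → cum 602
Optimal location: km 15.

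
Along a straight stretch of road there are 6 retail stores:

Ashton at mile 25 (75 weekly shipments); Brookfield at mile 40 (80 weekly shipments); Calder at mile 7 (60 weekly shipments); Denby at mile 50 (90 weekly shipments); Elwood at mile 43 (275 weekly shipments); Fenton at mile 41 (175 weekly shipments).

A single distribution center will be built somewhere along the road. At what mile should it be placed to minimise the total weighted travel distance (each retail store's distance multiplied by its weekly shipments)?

For a sum of weighted absolute distances on a line, the optimum is the weighted median (not the mean). Total weight W = 755; half-weight = 377.5.
Sort by position and accumulate weight:
  mile 7 (Calder, w=60) → cum 60
  mile 25 (Ashton, w=75) → cum 135
  mile 40 (Brookfield, w=80) → cum 215
  mile 41 (Fenton, w=175) → cum 390  ≥ 377.5 → median here
  mile 43 (Elwood, w=275) → cum 665
  mile 50 (Denby, w=90) → cum 755
Optimal location: mile 41.

x = 41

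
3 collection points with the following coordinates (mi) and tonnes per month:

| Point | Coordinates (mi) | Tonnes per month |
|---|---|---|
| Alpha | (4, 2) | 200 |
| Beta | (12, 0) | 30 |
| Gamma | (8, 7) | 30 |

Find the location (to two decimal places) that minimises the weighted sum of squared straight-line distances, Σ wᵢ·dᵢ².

(5.38, 2.35)

The minimiser of Σwᵢ‖p−pᵢ‖² is the weighted centroid p* = (Σwᵢpᵢ)/(Σwᵢ).
Σwᵢ = 260.
Σwᵢxᵢ = 200·4 + 30·12 + 30·8 = 1400.
Σwᵢyᵢ = 200·2 + 30·0 + 30·7 = 610.
x* = 1400/260 = 5.38, y* = 610/260 = 2.35.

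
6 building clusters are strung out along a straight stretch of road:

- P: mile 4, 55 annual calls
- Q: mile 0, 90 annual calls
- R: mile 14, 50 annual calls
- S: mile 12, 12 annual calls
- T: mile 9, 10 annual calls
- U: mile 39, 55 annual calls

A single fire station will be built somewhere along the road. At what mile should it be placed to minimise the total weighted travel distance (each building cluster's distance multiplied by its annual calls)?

For a sum of weighted absolute distances on a line, the optimum is the weighted median (not the mean). Total weight W = 272; half-weight = 136.
Sort by position and accumulate weight:
  mile 0 (Q, w=90) → cum 90
  mile 4 (P, w=55) → cum 145  ≥ 136 → median here
  mile 9 (T, w=10) → cum 155
  mile 12 (S, w=12) → cum 167
  mile 14 (R, w=50) → cum 217
  mile 39 (U, w=55) → cum 272
Optimal location: mile 4.

x = 4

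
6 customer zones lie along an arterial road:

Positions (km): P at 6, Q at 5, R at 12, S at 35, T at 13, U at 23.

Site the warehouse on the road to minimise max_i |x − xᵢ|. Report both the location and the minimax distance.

location 20, max distance 15

The 1-center on a line is the midpoint of the two extreme points: leftmost at 5, rightmost at 35.
Optimal location = (5 + 35)/2 = 20; maximum distance = (35 − 5)/2 = 15.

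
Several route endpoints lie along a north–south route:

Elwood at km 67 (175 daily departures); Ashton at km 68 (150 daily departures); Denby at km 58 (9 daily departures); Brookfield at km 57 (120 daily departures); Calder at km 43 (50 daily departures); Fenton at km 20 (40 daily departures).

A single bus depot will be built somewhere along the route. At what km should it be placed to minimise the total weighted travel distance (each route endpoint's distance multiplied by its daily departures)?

x = 67

For a sum of weighted absolute distances on a line, the optimum is the weighted median (not the mean). Total weight W = 544; half-weight = 272.
Sort by position and accumulate weight:
  km 20 (Fenton, w=40) → cum 40
  km 43 (Calder, w=50) → cum 90
  km 57 (Brookfield, w=120) → cum 210
  km 58 (Denby, w=9) → cum 219
  km 67 (Elwood, w=175) → cum 394  ≥ 272 → median here
  km 68 (Ashton, w=150) → cum 544
Optimal location: km 67.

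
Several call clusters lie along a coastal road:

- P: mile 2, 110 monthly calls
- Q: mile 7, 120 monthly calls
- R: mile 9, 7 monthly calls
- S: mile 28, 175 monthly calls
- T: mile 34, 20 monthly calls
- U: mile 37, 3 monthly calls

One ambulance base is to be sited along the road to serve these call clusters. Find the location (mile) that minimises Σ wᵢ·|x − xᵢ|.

For a sum of weighted absolute distances on a line, the optimum is the weighted median (not the mean). Total weight W = 435; half-weight = 217.5.
Sort by position and accumulate weight:
  mile 2 (P, w=110) → cum 110
  mile 7 (Q, w=120) → cum 230  ≥ 217.5 → median here
  mile 9 (R, w=7) → cum 237
  mile 28 (S, w=175) → cum 412
  mile 34 (T, w=20) → cum 432
  mile 37 (U, w=3) → cum 435
Optimal location: mile 7.

x = 7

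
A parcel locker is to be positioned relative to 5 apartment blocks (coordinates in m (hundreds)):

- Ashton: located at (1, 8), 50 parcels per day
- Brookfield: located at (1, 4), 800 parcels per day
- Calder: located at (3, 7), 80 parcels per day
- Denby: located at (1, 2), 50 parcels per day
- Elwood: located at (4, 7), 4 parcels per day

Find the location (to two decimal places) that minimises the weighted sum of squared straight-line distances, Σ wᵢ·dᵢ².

The minimiser of Σwᵢ‖p−pᵢ‖² is the weighted centroid p* = (Σwᵢpᵢ)/(Σwᵢ).
Σwᵢ = 984.
Σwᵢxᵢ = 50·1 + 800·1 + 80·3 + 50·1 + 4·4 = 1156.
Σwᵢyᵢ = 50·8 + 800·4 + 80·7 + 50·2 + 4·7 = 4288.
x* = 1156/984 = 1.17, y* = 4288/984 = 4.36.

(1.17, 4.36)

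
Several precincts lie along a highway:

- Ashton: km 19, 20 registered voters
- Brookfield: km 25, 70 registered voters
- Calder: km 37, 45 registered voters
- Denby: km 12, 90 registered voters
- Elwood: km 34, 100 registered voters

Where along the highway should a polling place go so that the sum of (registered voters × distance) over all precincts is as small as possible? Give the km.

For a sum of weighted absolute distances on a line, the optimum is the weighted median (not the mean). Total weight W = 325; half-weight = 162.5.
Sort by position and accumulate weight:
  km 12 (Denby, w=90) → cum 90
  km 19 (Ashton, w=20) → cum 110
  km 25 (Brookfield, w=70) → cum 180  ≥ 162.5 → median here
  km 34 (Elwood, w=100) → cum 280
  km 37 (Calder, w=45) → cum 325
Optimal location: km 25.

x = 25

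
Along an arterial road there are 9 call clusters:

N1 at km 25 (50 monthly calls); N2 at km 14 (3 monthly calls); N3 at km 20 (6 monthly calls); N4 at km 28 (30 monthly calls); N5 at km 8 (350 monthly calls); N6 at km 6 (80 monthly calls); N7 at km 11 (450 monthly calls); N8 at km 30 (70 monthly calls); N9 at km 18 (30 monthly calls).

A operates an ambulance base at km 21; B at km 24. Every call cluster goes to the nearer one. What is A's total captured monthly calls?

919

The indifferent point is the midpoint (21+24)/2 = 22.5; call clusters left of it (closer to A at 21) go to A, those right go to B.
  N6 at 6 (w=80) → A
  N5 at 8 (w=350) → A
  N7 at 11 (w=450) → A
  N2 at 14 (w=3) → A
  N9 at 18 (w=30) → A
  N3 at 20 (w=6) → A
  N1 at 25 (w=50) → B
  N4 at 28 (w=30) → B
  N8 at 30 (w=70) → B
A captures 919; B captures 150.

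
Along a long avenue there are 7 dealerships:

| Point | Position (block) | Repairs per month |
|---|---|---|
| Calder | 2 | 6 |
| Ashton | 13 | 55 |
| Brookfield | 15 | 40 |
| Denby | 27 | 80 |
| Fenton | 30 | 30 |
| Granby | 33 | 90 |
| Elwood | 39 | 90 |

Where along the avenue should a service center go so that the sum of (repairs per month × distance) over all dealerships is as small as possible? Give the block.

x = 30

For a sum of weighted absolute distances on a line, the optimum is the weighted median (not the mean). Total weight W = 391; half-weight = 195.5.
Sort by position and accumulate weight:
  block 2 (Calder, w=6) → cum 6
  block 13 (Ashton, w=55) → cum 61
  block 15 (Brookfield, w=40) → cum 101
  block 27 (Denby, w=80) → cum 181
  block 30 (Fenton, w=30) → cum 211  ≥ 195.5 → median here
  block 33 (Granby, w=90) → cum 301
  block 39 (Elwood, w=90) → cum 391
Optimal location: block 30.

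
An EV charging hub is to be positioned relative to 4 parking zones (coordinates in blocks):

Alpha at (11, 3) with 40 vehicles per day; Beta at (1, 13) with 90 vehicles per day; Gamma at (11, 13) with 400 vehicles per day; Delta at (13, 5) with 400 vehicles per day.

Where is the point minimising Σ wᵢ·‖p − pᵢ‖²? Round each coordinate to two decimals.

(10.89, 9.13)

The minimiser of Σwᵢ‖p−pᵢ‖² is the weighted centroid p* = (Σwᵢpᵢ)/(Σwᵢ).
Σwᵢ = 930.
Σwᵢxᵢ = 40·11 + 90·1 + 400·11 + 400·13 = 10130.
Σwᵢyᵢ = 40·3 + 90·13 + 400·13 + 400·5 = 8490.
x* = 10130/930 = 10.89, y* = 8490/930 = 9.13.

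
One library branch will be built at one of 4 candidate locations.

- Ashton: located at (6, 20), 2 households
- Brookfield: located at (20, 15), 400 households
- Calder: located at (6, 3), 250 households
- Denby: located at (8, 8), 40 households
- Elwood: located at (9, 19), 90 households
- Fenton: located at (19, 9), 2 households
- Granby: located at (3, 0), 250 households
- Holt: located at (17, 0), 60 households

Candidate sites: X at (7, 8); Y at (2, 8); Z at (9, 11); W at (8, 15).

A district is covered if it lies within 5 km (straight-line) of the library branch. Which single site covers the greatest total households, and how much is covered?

Coverage radius r = 5 km; a point is covered iff (Δx)²+(Δy)² ≤ 5² = 25.
  X (7, 8): covers {Denby} → 40
  Y (2, 8): covers {none} → 0
  Z (9, 11): covers {Denby} → 40
  W (8, 15): covers {Elwood} → 90
Maximum coverage at W: 90 households.

W, covering 90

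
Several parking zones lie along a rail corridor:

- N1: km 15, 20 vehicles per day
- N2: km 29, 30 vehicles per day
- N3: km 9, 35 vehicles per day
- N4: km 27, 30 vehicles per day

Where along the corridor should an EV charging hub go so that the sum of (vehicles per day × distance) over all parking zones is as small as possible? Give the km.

For a sum of weighted absolute distances on a line, the optimum is the weighted median (not the mean). Total weight W = 115; half-weight = 57.5.
Sort by position and accumulate weight:
  km 9 (N3, w=35) → cum 35
  km 15 (N1, w=20) → cum 55
  km 27 (N4, w=30) → cum 85  ≥ 57.5 → median here
  km 29 (N2, w=30) → cum 115
Optimal location: km 27.

x = 27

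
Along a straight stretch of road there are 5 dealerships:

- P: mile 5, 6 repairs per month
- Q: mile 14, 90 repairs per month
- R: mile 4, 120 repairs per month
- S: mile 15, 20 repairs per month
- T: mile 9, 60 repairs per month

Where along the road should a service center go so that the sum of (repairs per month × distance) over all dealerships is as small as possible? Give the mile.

For a sum of weighted absolute distances on a line, the optimum is the weighted median (not the mean). Total weight W = 296; half-weight = 148.
Sort by position and accumulate weight:
  mile 4 (R, w=120) → cum 120
  mile 5 (P, w=6) → cum 126
  mile 9 (T, w=60) → cum 186  ≥ 148 → median here
  mile 14 (Q, w=90) → cum 276
  mile 15 (S, w=20) → cum 296
Optimal location: mile 9.

x = 9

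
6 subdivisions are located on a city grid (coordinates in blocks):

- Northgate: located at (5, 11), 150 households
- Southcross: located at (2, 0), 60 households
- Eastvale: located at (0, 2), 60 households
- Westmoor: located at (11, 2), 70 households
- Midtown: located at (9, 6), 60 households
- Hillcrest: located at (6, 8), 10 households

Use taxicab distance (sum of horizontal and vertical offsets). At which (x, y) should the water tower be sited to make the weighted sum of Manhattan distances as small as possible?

Manhattan distance separates: Σwᵢ(|x−xᵢ|+|y−yᵢ|) = Σwᵢ|x−xᵢ| + Σwᵢ|y−yᵢ|, so x and y are optimised independently as 1-D weighted medians.
Total weight W = 410; half = 205.
x-coordinate, sorted with cumulative weight:
  x=0 (Eastvale, w=60) cum 60
  x=2 (Southcross, w=60) cum 120
  x=5 (Northgate, w=150) cum 270  ← median
  x=6 (Hillcrest, w=10) cum 280
  x=9 (Midtown, w=60) cum 340
  x=11 (Westmoor, w=70) cum 410
⇒ x* = 5
y-coordinate, sorted with cumulative weight:
  y=0 (Southcross, w=60) cum 60
  y=2 (Eastvale, w=60) cum 120
  y=2 (Westmoor, w=70) cum 190
  y=6 (Midtown, w=60) cum 250  ← median
  y=8 (Hillcrest, w=10) cum 260
  y=11 (Northgate, w=150) cum 410
⇒ y* = 6

(5, 6)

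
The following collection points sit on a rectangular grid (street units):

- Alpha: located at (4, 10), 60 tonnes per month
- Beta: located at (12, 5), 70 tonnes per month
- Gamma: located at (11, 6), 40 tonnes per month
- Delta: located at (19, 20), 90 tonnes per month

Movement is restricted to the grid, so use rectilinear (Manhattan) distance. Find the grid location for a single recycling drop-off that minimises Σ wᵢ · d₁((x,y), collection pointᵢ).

(12, 10)

Manhattan distance separates: Σwᵢ(|x−xᵢ|+|y−yᵢ|) = Σwᵢ|x−xᵢ| + Σwᵢ|y−yᵢ|, so x and y are optimised independently as 1-D weighted medians.
Total weight W = 260; half = 130.
x-coordinate, sorted with cumulative weight:
  x=4 (Alpha, w=60) cum 60
  x=11 (Gamma, w=40) cum 100
  x=12 (Beta, w=70) cum 170  ← median
  x=19 (Delta, w=90) cum 260
⇒ x* = 12
y-coordinate, sorted with cumulative weight:
  y=5 (Beta, w=70) cum 70
  y=6 (Gamma, w=40) cum 110
  y=10 (Alpha, w=60) cum 170  ← median
  y=20 (Delta, w=90) cum 260
⇒ y* = 10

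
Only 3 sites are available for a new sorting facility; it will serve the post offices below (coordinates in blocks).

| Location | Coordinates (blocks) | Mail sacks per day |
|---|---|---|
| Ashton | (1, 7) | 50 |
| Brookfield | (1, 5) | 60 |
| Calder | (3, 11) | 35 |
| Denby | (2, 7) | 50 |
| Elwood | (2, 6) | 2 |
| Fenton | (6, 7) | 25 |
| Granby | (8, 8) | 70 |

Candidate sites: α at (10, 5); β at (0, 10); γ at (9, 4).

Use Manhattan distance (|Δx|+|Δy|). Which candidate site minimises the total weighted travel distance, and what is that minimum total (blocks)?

Total weighted distance at each candidate:
  α (10, 5): total = 2563
  β (0, 10): total = 1887
  γ (9, 4): total = 2563
Minimum is at β with total 1887 blocks.

β, total 1887 blocks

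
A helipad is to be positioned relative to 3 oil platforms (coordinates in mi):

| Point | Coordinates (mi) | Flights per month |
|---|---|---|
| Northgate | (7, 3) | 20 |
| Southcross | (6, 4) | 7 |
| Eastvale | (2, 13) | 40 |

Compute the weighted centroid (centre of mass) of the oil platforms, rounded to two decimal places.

The minimiser of Σwᵢ‖p−pᵢ‖² is the weighted centroid p* = (Σwᵢpᵢ)/(Σwᵢ).
Σwᵢ = 67.
Σwᵢxᵢ = 20·7 + 7·6 + 40·2 = 262.
Σwᵢyᵢ = 20·3 + 7·4 + 40·13 = 608.
x* = 262/67 = 3.91, y* = 608/67 = 9.07.

(3.91, 9.07)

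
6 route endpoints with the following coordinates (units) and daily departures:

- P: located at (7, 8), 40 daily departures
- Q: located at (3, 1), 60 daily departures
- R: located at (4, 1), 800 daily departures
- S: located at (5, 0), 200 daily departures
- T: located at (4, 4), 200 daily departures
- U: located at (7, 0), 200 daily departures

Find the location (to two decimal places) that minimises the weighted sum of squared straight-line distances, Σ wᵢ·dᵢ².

(4.57, 1.32)

The minimiser of Σwᵢ‖p−pᵢ‖² is the weighted centroid p* = (Σwᵢpᵢ)/(Σwᵢ).
Σwᵢ = 1500.
Σwᵢxᵢ = 40·7 + 60·3 + 800·4 + 200·5 + 200·4 + 200·7 = 6860.
Σwᵢyᵢ = 40·8 + 60·1 + 800·1 + 200·0 + 200·4 + 200·0 = 1980.
x* = 6860/1500 = 4.57, y* = 1980/1500 = 1.32.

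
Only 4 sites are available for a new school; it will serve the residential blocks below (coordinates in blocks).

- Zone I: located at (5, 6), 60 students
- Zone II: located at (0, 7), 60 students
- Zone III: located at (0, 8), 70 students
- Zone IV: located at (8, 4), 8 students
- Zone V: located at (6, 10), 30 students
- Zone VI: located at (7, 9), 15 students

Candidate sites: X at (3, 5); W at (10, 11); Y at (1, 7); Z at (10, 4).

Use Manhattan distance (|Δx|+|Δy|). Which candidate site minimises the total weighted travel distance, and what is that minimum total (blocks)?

Y, total 940 blocks

Total weighted distance at each candidate:
  X (3, 5): total = 1308
  W (10, 11): total = 2647
  Y (1, 7): total = 940
  Z (10, 4): total = 2616
Minimum is at Y with total 940 blocks.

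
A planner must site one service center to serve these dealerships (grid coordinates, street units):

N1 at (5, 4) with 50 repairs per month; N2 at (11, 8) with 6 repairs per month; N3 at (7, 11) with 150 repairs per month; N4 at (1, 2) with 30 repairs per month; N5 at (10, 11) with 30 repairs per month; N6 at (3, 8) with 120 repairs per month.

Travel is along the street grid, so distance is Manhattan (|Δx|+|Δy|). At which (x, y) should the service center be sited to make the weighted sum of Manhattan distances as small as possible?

Manhattan distance separates: Σwᵢ(|x−xᵢ|+|y−yᵢ|) = Σwᵢ|x−xᵢ| + Σwᵢ|y−yᵢ|, so x and y are optimised independently as 1-D weighted medians.
Total weight W = 386; half = 193.
x-coordinate, sorted with cumulative weight:
  x=1 (N4, w=30) cum 30
  x=3 (N6, w=120) cum 150
  x=5 (N1, w=50) cum 200  ← median
  x=7 (N3, w=150) cum 350
  x=10 (N5, w=30) cum 380
  x=11 (N2, w=6) cum 386
⇒ x* = 5
y-coordinate, sorted with cumulative weight:
  y=2 (N4, w=30) cum 30
  y=4 (N1, w=50) cum 80
  y=8 (N2, w=6) cum 86
  y=8 (N6, w=120) cum 206  ← median
  y=11 (N3, w=150) cum 356
  y=11 (N5, w=30) cum 386
⇒ y* = 8

(5, 8)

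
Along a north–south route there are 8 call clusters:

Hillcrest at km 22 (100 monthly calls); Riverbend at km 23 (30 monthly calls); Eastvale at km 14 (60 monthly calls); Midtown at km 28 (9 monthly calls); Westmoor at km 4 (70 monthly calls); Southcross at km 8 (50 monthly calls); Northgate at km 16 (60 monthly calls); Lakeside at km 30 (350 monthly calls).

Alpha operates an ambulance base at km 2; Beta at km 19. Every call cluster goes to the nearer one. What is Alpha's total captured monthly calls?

120

The indifferent point is the midpoint (2+19)/2 = 10.5; call clusters left of it (closer to Alpha at 2) go to Alpha, those right go to Beta.
  Westmoor at 4 (w=70) → Alpha
  Southcross at 8 (w=50) → Alpha
  Eastvale at 14 (w=60) → Beta
  Northgate at 16 (w=60) → Beta
  Hillcrest at 22 (w=100) → Beta
  Riverbend at 23 (w=30) → Beta
  Midtown at 28 (w=9) → Beta
  Lakeside at 30 (w=350) → Beta
Alpha captures 120; Beta captures 609.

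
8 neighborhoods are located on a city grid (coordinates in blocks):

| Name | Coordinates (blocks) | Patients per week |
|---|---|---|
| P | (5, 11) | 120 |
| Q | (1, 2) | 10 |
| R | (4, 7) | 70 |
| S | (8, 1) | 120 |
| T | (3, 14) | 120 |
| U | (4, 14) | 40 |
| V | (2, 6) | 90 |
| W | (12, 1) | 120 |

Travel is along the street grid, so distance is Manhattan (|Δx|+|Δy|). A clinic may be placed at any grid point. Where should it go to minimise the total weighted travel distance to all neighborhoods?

Manhattan distance separates: Σwᵢ(|x−xᵢ|+|y−yᵢ|) = Σwᵢ|x−xᵢ| + Σwᵢ|y−yᵢ|, so x and y are optimised independently as 1-D weighted medians.
Total weight W = 690; half = 345.
x-coordinate, sorted with cumulative weight:
  x=1 (Q, w=10) cum 10
  x=2 (V, w=90) cum 100
  x=3 (T, w=120) cum 220
  x=4 (R, w=70) cum 290
  x=4 (U, w=40) cum 330
  x=5 (P, w=120) cum 450  ← median
  x=8 (S, w=120) cum 570
  x=12 (W, w=120) cum 690
⇒ x* = 5
y-coordinate, sorted with cumulative weight:
  y=1 (S, w=120) cum 120
  y=1 (W, w=120) cum 240
  y=2 (Q, w=10) cum 250
  y=6 (V, w=90) cum 340
  y=7 (R, w=70) cum 410  ← median
  y=11 (P, w=120) cum 530
  y=14 (T, w=120) cum 650
  y=14 (U, w=40) cum 690
⇒ y* = 7

(5, 7)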